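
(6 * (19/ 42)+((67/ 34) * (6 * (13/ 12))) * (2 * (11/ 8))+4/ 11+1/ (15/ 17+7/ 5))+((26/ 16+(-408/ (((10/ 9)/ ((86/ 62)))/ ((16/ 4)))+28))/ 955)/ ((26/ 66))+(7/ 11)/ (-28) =130499088736607/ 3909397091600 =33.38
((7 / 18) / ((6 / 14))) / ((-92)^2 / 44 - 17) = 539 / 104166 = 0.01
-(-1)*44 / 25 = 44 / 25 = 1.76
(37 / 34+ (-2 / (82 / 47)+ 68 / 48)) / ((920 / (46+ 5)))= 11363 / 150880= 0.08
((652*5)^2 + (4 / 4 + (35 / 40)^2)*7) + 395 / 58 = 19724861179 / 1856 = 10627619.17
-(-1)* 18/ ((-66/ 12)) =-36/ 11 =-3.27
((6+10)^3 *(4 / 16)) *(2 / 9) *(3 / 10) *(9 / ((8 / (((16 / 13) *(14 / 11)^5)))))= 3304390656 / 10468315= 315.66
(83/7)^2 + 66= 10123/49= 206.59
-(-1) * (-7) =-7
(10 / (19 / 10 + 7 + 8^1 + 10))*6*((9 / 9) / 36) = 50 / 807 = 0.06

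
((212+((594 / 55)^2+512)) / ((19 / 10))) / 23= 42032 / 2185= 19.24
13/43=0.30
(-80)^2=6400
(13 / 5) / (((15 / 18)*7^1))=78 / 175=0.45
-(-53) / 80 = 53 / 80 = 0.66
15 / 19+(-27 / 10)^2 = 15351 / 1900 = 8.08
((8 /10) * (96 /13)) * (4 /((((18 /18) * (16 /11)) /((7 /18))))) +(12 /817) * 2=1011224 /159315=6.35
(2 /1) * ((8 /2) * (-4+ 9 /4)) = -14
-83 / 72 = -1.15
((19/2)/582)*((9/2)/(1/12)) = 171/194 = 0.88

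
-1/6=-0.17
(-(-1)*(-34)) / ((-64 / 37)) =19.66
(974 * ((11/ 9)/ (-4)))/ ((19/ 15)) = -26785/ 114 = -234.96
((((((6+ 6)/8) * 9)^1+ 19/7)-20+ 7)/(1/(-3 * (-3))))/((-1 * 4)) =-7.23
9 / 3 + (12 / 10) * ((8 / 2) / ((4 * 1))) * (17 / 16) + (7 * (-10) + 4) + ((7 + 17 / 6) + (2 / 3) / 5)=-51.76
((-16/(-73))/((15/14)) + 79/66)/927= 0.00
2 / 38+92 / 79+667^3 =445408187290 / 1501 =296740964.22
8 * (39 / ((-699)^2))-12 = -1954300 / 162867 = -12.00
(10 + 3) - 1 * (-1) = 14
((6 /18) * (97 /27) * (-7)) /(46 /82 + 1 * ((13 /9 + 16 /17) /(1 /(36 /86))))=-20350309 /3786183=-5.37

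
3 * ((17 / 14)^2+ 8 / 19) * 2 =21177 / 1862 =11.37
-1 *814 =-814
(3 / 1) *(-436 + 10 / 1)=-1278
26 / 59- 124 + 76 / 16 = -28039 / 236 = -118.81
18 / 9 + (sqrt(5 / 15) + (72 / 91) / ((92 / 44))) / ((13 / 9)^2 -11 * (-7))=27 * sqrt(3) / 6406 + 13439834 / 6703879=2.01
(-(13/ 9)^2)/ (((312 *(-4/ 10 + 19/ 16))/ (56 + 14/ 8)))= -715/ 1458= -0.49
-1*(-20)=20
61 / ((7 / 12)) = 732 / 7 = 104.57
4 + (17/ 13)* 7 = 171/ 13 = 13.15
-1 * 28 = -28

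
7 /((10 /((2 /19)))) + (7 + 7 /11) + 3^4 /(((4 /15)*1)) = 1301903 /4180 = 311.46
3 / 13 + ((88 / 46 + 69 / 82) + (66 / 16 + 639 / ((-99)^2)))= 766343503 / 106800408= 7.18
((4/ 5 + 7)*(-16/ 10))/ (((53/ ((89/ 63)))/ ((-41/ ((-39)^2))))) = 29192/ 3255525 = 0.01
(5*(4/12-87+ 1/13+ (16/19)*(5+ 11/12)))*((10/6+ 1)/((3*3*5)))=-24.18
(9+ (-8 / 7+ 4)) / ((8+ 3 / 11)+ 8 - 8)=913 / 637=1.43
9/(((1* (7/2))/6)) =108/7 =15.43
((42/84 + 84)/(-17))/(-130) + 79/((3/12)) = 107453/340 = 316.04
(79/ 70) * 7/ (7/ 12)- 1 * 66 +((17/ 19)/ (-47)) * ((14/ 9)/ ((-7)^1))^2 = -132805768/ 2531655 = -52.46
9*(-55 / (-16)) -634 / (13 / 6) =-54429 / 208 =-261.68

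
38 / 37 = 1.03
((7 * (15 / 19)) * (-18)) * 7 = -13230 / 19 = -696.32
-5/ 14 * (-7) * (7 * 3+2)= 115/ 2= 57.50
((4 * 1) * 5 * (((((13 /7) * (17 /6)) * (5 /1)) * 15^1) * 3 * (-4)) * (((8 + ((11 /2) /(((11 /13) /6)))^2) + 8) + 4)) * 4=-4086732000 /7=-583818857.14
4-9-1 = -6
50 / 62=25 / 31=0.81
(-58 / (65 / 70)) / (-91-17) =203 / 351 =0.58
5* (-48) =-240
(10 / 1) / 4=5 / 2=2.50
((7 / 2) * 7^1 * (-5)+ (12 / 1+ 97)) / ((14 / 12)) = -81 / 7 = -11.57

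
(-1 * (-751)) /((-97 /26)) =-19526 /97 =-201.30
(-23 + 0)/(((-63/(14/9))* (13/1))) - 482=-507500/1053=-481.96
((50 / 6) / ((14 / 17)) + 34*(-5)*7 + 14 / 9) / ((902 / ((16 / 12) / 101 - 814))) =2615578373 / 2459754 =1063.35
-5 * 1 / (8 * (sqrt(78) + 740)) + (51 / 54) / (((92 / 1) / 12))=5 * sqrt(78) / 4380176 + 9244049 / 75558036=0.12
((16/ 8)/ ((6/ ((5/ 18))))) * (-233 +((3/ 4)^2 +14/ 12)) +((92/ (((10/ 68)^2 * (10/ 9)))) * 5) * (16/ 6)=3306584983/ 64800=51027.55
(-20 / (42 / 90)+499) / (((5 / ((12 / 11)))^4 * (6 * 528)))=229896 / 704598125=0.00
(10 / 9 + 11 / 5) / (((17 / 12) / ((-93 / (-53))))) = 18476 / 4505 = 4.10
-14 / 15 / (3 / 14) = -196 / 45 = -4.36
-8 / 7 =-1.14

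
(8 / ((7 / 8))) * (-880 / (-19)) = 56320 / 133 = 423.46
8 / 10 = 4 / 5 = 0.80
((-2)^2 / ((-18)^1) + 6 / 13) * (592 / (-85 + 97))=4144 / 351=11.81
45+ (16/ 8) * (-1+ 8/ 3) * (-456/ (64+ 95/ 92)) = 21.63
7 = 7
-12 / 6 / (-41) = 2 / 41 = 0.05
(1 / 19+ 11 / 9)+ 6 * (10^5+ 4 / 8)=102600731 / 171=600004.27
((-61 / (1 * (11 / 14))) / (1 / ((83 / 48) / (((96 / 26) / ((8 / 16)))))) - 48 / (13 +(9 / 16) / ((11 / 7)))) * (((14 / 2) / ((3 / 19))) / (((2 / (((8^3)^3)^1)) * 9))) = -45230191944663040 / 6284223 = -7197419942.71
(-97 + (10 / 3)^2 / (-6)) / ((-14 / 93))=82739 / 126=656.66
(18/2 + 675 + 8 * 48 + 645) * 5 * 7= 59955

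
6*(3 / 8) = 9 / 4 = 2.25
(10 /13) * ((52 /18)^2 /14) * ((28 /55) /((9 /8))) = 1664 /8019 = 0.21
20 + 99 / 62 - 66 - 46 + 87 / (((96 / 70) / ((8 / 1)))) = 12930 / 31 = 417.10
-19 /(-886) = 19 /886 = 0.02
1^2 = 1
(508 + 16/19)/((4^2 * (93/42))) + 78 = 108803/1178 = 92.36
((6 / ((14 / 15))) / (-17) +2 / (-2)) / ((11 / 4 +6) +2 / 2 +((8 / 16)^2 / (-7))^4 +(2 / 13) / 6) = -561619968 / 3983739863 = -0.14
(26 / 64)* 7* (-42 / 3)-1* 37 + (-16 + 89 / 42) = -30473 / 336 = -90.69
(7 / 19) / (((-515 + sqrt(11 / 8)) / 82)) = -2364880 / 40313991-1148 *sqrt(22) / 40313991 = -0.06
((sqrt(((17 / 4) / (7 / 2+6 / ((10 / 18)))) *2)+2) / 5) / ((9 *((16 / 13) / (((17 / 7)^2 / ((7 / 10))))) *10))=289 *sqrt(12155) / 2716560+3757 / 123480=0.04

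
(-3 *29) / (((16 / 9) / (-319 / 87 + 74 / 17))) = -9135 / 272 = -33.58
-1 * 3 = -3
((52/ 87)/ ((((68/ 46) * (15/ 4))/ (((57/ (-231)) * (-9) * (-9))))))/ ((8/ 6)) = -306774/ 189805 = -1.62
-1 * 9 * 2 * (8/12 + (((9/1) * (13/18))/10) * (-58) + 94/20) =582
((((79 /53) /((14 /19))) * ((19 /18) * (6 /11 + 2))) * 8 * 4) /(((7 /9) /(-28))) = -3650432 /583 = -6261.46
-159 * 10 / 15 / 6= -53 / 3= -17.67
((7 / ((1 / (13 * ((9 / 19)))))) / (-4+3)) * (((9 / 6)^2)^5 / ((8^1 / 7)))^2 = -109741.68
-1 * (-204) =204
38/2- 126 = -107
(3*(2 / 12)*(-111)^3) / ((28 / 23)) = -31455513 / 56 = -561705.59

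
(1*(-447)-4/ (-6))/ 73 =-1339/ 219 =-6.11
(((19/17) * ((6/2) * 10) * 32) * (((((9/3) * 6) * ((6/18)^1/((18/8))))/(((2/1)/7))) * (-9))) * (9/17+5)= -144023040/289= -498349.62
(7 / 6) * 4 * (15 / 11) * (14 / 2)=490 / 11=44.55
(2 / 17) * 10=20 / 17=1.18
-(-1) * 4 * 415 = 1660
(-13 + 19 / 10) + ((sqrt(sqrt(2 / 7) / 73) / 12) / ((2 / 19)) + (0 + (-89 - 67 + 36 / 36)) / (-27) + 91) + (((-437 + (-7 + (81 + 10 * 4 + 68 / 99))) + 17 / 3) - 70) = -893987 / 2970 + 19 * 2^(1 / 4) * 7^(3 / 4) * sqrt(73) / 12264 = -300.94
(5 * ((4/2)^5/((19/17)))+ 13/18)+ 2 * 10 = 56047/342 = 163.88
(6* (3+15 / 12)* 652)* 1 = 16626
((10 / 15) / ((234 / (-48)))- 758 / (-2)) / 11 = 44327 / 1287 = 34.44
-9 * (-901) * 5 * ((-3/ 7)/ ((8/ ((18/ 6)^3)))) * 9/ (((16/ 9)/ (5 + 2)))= -266015745/ 128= -2078248.01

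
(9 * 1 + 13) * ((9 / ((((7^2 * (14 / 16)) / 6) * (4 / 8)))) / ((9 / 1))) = 2112 / 343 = 6.16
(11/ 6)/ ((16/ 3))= 11/ 32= 0.34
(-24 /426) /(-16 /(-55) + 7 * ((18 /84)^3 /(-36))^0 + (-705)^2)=-0.00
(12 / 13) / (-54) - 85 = -9947 / 117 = -85.02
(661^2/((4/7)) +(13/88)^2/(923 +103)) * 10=7646117.50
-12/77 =-0.16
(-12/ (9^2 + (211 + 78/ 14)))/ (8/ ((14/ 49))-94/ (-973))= -40866/ 28472527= -0.00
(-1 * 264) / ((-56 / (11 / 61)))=363 / 427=0.85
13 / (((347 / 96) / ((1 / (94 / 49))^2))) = 749112 / 766523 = 0.98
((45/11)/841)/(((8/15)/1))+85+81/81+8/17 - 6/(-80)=68060997/786335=86.55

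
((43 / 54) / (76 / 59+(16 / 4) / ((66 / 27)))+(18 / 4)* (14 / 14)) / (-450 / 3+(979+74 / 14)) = 3423847 / 598553280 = 0.01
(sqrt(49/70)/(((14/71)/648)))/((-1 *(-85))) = 11502 *sqrt(70)/2975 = 32.35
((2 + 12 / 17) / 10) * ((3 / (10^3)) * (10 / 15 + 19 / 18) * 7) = 4991 / 510000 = 0.01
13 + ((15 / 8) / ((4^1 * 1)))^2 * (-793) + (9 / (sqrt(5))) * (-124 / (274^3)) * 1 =-165113 / 1024 - 279 * sqrt(5) / 25713530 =-161.24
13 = 13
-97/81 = -1.20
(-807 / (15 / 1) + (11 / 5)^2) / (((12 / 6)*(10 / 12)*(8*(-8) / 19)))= 8721 / 1000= 8.72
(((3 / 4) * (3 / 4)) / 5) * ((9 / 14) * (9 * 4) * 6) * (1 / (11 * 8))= 2187 / 12320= 0.18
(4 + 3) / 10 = 7 / 10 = 0.70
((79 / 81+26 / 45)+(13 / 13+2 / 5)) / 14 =598 / 2835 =0.21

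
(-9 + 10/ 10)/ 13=-8/ 13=-0.62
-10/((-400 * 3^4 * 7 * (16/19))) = 19/362880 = 0.00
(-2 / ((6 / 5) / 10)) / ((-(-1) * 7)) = -50 / 21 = -2.38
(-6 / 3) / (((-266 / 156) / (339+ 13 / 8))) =106275 / 266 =399.53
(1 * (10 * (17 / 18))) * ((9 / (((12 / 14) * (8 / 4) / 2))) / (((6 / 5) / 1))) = 2975 / 36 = 82.64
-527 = -527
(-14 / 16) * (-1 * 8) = 7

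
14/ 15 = 0.93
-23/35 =-0.66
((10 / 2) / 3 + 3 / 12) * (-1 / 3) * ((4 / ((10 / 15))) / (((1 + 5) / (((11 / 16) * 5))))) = -1265 / 576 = -2.20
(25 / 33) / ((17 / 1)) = 25 / 561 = 0.04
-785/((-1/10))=7850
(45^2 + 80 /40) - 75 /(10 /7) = 3949 /2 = 1974.50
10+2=12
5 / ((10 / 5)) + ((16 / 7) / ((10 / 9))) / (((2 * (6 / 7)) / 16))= 217 / 10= 21.70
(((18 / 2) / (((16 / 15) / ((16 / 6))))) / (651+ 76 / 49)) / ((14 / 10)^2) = 45 / 2558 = 0.02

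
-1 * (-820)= 820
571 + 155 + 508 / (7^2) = 736.37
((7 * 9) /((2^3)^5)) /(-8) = -63 /262144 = -0.00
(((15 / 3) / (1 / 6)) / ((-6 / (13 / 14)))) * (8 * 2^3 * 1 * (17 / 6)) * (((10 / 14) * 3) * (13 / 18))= -574600 / 441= -1302.95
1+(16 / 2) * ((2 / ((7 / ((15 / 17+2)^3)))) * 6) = 1618385 / 4913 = 329.41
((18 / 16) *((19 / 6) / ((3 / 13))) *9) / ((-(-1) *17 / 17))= 2223 / 16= 138.94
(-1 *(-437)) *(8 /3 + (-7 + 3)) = -1748 /3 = -582.67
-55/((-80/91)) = 1001/16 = 62.56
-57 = -57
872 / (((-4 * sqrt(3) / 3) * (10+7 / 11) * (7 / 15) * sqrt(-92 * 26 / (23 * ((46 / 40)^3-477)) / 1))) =-1199 * sqrt(1483494870) / 283920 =-162.65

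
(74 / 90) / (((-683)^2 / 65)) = 481 / 4198401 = 0.00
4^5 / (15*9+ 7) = 512 / 71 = 7.21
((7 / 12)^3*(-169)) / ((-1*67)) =57967 / 115776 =0.50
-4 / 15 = -0.27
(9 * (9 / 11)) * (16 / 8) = 162 / 11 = 14.73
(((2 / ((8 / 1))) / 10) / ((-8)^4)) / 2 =1 / 327680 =0.00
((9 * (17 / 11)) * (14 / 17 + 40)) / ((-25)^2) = 6246 / 6875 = 0.91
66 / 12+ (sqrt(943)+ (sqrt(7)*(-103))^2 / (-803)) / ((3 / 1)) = -122027 / 4818+ sqrt(943) / 3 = -15.09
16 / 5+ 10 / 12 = 121 / 30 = 4.03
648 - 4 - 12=632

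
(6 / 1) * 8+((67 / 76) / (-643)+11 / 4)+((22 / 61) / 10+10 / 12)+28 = 1780029007 / 22357110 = 79.62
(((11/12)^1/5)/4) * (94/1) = 4.31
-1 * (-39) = 39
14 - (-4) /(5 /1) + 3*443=6719 /5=1343.80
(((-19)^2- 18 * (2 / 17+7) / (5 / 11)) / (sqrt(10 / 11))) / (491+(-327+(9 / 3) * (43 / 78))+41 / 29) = 2536079 * sqrt(110) / 53536825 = 0.50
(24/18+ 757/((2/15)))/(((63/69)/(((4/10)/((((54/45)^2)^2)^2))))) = 61224921875/105815808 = 578.60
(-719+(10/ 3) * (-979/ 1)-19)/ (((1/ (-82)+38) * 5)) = -984328/ 46725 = -21.07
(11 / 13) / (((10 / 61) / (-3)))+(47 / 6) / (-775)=-468328 / 30225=-15.49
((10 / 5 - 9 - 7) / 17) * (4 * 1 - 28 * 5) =112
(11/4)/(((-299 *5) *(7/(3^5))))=-0.06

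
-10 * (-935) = 9350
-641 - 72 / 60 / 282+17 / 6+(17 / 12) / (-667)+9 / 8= -2396498303 / 3761880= -637.05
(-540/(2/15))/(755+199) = -225/53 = -4.25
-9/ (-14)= 9/ 14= 0.64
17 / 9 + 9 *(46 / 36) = 241 / 18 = 13.39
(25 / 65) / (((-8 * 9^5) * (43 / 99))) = -0.00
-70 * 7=-490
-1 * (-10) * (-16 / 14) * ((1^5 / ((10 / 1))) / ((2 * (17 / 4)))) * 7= -16 / 17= -0.94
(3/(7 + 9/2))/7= 6/161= 0.04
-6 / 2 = -3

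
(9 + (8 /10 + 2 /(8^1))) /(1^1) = 201 /20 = 10.05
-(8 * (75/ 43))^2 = -360000/ 1849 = -194.70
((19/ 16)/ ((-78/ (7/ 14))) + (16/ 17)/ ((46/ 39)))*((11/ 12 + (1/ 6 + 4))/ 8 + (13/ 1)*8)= 7747939535/ 93689856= 82.70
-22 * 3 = -66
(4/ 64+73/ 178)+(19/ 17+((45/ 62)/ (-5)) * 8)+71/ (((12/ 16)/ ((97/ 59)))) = 20730321167/ 132829296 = 156.07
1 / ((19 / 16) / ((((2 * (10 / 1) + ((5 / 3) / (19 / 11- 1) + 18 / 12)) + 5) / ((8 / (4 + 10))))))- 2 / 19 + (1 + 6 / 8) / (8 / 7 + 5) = 417743 / 9804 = 42.61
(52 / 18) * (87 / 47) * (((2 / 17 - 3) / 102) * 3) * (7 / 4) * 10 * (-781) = 6195.97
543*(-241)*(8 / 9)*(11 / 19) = -3838648 / 57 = -67344.70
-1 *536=-536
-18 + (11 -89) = -96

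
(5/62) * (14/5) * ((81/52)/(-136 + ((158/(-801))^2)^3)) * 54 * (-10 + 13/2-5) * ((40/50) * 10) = 68737042312162398274653/7237838148520343567788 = 9.50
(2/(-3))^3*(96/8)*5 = -160/9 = -17.78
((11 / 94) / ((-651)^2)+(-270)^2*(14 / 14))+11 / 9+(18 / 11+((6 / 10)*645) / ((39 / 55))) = 418417224974117 / 5696733042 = 73448.63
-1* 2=-2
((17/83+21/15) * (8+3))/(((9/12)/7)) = 164.76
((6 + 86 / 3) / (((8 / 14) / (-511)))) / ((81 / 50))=-4650100 / 243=-19136.21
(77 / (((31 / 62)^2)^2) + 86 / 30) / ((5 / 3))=18523 / 25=740.92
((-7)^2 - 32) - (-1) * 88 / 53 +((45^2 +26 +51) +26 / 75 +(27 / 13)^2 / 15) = 2121.29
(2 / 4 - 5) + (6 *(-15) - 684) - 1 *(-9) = -1539 / 2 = -769.50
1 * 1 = 1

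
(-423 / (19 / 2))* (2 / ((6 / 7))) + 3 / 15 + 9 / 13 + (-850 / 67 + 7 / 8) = -76002273 / 661960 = -114.81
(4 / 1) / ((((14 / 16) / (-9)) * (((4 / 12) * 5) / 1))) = -864 / 35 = -24.69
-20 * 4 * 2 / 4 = -40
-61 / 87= -0.70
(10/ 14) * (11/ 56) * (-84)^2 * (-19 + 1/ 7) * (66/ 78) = -15796.48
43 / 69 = 0.62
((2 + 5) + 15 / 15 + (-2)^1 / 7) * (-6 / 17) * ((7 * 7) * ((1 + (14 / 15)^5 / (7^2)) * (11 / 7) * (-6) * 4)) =271163552 / 53125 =5104.26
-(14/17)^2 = -196/289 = -0.68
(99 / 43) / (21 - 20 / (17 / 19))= -1683 / 989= -1.70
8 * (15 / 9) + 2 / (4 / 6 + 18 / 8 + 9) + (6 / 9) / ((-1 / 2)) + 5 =2455 / 143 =17.17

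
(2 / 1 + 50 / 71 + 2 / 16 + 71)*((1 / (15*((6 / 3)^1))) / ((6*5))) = 8387 / 102240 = 0.08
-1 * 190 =-190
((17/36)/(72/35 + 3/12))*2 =70/171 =0.41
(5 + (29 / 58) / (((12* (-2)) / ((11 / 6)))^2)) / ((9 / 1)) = 207481 / 373248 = 0.56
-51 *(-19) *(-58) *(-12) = 674424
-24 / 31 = -0.77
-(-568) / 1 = 568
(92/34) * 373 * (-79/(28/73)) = -49475093/238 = -207878.54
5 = 5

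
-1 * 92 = -92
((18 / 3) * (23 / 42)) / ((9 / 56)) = 184 / 9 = 20.44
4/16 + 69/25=301/100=3.01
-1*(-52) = 52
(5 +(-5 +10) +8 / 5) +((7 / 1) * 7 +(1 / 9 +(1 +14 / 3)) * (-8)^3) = -130393 / 45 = -2897.62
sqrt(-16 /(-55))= 4 *sqrt(55) /55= 0.54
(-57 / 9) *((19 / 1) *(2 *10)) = -7220 / 3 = -2406.67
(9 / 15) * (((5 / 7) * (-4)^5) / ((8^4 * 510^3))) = -1 / 1238076000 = -0.00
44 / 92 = 11 / 23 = 0.48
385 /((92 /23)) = 385 /4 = 96.25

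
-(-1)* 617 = 617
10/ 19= 0.53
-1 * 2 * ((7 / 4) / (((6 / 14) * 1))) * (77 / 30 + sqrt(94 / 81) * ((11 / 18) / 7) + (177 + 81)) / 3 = -383033 / 540 - 77 * sqrt(94) / 2916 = -709.58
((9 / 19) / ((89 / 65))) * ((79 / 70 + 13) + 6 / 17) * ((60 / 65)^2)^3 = 12187293696 / 3932364163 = 3.10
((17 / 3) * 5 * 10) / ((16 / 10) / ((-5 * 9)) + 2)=1875 / 13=144.23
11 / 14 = 0.79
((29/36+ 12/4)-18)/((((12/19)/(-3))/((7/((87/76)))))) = 1291297/3132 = 412.29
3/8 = 0.38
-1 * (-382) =382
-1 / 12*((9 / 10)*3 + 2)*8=-47 / 15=-3.13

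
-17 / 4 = -4.25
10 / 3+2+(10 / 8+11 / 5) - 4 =287 / 60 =4.78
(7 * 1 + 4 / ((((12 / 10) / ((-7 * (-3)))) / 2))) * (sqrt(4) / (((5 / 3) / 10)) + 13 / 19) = 35427 / 19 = 1864.58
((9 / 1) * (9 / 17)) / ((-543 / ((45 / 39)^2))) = -6075 / 520013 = -0.01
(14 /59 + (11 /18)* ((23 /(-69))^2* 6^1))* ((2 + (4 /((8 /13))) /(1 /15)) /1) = 204373 /3186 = 64.15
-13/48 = -0.27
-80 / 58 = -40 / 29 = -1.38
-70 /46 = -35 /23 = -1.52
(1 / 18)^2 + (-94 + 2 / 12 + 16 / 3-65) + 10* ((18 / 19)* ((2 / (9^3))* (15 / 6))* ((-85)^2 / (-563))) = -534883901 / 3465828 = -154.33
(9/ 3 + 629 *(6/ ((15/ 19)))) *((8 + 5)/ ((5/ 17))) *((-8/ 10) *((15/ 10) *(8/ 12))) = -21142628/ 125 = -169141.02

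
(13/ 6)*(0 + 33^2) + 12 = 4743/ 2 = 2371.50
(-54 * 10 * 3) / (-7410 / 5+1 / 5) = 8100 / 7409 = 1.09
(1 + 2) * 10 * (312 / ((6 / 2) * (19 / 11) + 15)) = 17160 / 37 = 463.78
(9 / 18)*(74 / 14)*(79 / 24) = 2923 / 336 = 8.70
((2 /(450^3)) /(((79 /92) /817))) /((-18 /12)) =-37582 /2699578125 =-0.00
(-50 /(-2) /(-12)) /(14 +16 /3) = -25 /232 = -0.11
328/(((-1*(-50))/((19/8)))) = 779/50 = 15.58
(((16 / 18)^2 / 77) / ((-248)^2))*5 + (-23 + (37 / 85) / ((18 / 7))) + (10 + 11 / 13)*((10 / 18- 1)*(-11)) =399968077471 / 13246202970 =30.19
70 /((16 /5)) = 21.88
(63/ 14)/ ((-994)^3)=-9/ 1964215568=-0.00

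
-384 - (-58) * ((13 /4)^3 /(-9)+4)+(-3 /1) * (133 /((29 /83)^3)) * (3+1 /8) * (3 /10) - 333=-66559165387 /7024032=-9475.92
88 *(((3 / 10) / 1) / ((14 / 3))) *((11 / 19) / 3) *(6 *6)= 26136 / 665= 39.30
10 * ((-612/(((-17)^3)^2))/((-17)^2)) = -360/410338673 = -0.00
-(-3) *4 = 12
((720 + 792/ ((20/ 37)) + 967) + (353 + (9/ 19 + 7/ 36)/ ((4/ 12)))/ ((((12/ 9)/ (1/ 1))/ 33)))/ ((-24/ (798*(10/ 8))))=-127026263/ 256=-496196.34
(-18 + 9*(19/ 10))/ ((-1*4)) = 9/ 40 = 0.22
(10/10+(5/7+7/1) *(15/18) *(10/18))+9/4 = 191/28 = 6.82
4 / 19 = 0.21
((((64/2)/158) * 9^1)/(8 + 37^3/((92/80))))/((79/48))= 13248/526971317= 0.00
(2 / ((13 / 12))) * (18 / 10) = 216 / 65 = 3.32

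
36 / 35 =1.03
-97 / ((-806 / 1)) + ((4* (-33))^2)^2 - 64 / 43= 10522022357195 / 34658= 303595774.63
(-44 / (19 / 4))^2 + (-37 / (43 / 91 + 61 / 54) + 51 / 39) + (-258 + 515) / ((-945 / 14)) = 300338726039 / 4987978515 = 60.21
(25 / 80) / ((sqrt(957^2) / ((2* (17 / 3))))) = 85 / 22968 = 0.00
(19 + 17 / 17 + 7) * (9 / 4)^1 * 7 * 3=5103 / 4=1275.75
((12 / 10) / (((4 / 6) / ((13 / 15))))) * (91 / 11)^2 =322959 / 3025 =106.76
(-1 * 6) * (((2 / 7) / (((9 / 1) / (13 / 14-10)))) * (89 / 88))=11303 / 6468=1.75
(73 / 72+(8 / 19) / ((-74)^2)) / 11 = 1898947 / 20600712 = 0.09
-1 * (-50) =50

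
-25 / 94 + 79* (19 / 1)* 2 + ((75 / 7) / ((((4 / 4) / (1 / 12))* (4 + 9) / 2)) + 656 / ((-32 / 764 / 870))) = -58265306376 / 4277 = -13622938.13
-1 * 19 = -19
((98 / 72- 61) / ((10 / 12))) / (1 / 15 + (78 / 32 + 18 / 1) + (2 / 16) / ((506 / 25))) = -3.49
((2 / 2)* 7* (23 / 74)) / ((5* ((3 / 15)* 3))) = 161 / 222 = 0.73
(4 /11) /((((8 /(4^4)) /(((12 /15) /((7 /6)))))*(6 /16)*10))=4096 /1925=2.13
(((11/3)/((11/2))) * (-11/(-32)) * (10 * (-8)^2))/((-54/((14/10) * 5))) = -1540/81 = -19.01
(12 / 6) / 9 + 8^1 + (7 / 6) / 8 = 1205 / 144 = 8.37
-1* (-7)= 7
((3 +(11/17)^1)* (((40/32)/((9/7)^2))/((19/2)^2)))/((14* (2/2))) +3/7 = 0.43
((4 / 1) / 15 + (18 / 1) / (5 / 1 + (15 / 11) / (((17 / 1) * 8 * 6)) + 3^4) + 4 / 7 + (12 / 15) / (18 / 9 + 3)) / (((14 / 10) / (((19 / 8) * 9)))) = 122331381 / 6636070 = 18.43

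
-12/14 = -6/7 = -0.86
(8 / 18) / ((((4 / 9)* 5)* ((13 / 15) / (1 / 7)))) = 3 / 91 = 0.03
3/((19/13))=39/19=2.05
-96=-96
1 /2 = 0.50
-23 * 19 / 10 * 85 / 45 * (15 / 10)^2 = -7429 / 40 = -185.72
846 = 846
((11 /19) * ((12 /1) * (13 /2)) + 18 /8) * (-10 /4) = -18015 /152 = -118.52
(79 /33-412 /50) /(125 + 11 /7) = -33761 /730950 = -0.05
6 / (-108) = -1 / 18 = -0.06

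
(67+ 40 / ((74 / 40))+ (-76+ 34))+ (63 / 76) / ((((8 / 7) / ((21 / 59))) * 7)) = 61928151 / 1327264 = 46.66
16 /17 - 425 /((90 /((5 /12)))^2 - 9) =739127 /792999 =0.93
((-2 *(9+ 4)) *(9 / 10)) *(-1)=117 / 5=23.40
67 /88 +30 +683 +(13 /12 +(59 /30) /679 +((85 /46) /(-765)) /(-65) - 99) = 495118807133 /803963160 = 615.85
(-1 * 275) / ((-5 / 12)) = 660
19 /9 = 2.11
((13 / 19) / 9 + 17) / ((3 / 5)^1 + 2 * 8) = 1.03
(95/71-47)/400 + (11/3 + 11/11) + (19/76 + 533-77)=19630187/42600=460.80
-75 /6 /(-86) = 0.15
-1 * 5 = -5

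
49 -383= -334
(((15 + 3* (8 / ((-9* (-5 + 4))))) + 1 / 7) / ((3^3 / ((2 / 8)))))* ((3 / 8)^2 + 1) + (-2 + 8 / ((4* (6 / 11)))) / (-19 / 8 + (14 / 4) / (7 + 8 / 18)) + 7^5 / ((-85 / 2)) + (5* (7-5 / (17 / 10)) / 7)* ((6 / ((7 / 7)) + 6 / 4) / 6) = -2472301386509 / 6298508160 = -392.52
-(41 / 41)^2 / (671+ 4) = -1 / 675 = -0.00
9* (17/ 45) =17/ 5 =3.40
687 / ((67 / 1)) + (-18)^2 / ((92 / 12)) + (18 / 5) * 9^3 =20625627 / 7705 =2676.91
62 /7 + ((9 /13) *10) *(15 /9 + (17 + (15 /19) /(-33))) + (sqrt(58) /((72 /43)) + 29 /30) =43 *sqrt(58) /72 + 79245871 /570570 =143.44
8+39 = 47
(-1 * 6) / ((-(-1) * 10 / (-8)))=24 / 5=4.80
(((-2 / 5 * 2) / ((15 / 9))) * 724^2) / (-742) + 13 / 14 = 6307337 / 18550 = 340.02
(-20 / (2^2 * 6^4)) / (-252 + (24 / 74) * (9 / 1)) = 185 / 11943936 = 0.00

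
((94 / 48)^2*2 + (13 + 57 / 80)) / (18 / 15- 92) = -30791 / 130752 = -0.24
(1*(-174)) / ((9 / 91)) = -5278 / 3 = -1759.33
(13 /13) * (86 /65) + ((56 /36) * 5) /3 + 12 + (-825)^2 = 1194524807 /1755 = 680640.92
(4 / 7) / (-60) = -1 / 105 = -0.01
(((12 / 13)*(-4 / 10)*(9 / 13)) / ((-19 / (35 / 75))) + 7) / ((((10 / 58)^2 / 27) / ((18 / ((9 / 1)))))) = 12727.33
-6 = -6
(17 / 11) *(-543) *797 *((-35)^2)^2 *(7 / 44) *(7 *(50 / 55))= -2704863379509375 / 2662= -1016101945721.03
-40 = -40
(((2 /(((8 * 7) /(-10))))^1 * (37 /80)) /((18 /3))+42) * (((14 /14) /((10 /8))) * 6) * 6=1208.81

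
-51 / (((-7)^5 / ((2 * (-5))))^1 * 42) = -85 / 117649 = -0.00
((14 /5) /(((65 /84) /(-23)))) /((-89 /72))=67.33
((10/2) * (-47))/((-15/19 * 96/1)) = 893/288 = 3.10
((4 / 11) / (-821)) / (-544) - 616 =-756581055 / 1228216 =-616.00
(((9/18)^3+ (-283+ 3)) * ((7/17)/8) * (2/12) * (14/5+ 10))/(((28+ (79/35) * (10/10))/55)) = -6034105/108018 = -55.86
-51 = -51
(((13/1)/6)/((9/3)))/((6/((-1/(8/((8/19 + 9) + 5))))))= -1781/8208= -0.22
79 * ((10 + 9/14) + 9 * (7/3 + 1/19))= 674897/266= 2537.21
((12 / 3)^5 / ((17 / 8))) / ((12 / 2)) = 4096 / 51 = 80.31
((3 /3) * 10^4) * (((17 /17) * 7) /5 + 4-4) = 14000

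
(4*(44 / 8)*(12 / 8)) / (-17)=-33 / 17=-1.94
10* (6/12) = 5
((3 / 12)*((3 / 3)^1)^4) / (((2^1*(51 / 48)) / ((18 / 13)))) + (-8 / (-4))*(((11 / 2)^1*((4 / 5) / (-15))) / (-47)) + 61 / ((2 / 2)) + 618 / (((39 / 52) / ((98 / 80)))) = 1070.58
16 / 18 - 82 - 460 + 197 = -3097 / 9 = -344.11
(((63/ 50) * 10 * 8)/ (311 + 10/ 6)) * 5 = 108/ 67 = 1.61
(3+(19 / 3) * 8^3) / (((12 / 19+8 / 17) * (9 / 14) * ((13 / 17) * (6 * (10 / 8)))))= 28789313 / 36045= 798.70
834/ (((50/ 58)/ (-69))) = -1668834/ 25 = -66753.36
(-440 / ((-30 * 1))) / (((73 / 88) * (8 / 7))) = 3388 / 219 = 15.47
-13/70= -0.19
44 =44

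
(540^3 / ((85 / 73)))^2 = 5285283291855360000 / 289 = 18288177480468373.70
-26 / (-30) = 0.87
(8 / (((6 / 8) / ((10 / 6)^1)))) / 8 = 20 / 9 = 2.22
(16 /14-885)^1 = -6187 /7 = -883.86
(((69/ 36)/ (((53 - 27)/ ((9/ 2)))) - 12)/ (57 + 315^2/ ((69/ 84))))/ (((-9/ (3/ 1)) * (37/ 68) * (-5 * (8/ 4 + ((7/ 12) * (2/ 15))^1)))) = -55821/ 9804614534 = -0.00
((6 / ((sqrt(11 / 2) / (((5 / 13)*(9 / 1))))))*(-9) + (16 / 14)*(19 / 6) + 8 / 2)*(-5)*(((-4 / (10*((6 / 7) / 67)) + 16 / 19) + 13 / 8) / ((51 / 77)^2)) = 1112331220 / 444771- 122512005*sqrt(22) / 21964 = -23661.55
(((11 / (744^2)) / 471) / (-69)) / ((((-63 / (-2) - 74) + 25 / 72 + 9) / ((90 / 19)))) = 5 / 57230060132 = 0.00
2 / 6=1 / 3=0.33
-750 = -750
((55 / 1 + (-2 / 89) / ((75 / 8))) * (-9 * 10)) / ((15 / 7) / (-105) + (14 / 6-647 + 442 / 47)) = 15218136486 / 1953180205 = 7.79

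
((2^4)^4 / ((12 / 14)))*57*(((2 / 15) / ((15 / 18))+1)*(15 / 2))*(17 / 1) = 644569497.60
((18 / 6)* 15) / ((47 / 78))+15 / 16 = 56865 / 752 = 75.62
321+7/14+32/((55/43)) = 38117/110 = 346.52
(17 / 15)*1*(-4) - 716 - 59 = -11693 / 15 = -779.53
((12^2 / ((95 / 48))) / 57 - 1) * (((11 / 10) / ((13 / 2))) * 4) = 21956 / 117325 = 0.19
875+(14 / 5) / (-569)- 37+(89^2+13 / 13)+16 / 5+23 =4999345 / 569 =8786.20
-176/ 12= -44/ 3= -14.67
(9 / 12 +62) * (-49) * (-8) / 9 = 24598 / 9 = 2733.11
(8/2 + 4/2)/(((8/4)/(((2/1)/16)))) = 3/8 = 0.38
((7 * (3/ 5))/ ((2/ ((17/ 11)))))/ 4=357/ 440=0.81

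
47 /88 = 0.53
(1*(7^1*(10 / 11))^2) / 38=1.07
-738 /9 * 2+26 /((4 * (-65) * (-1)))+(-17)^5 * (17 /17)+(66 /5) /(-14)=-99401529 /70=-1420021.84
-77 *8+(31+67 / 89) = -51998 / 89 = -584.25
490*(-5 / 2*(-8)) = 9800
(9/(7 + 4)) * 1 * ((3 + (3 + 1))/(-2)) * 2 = -63/11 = -5.73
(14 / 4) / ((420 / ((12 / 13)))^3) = 1 / 26913250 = 0.00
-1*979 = -979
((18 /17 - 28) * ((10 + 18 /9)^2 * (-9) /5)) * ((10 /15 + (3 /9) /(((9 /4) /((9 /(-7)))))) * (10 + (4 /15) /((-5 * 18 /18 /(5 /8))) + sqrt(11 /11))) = 3099744 /85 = 36467.58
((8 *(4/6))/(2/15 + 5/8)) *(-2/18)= -640/819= -0.78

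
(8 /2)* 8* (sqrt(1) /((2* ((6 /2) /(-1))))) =-16 /3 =-5.33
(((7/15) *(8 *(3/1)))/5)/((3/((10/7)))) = 16/15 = 1.07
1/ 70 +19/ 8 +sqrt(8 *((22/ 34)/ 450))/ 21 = 2 *sqrt(187)/ 5355 +669/ 280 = 2.39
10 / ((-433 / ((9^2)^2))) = -65610 / 433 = -151.52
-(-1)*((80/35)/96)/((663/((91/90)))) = 1/27540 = 0.00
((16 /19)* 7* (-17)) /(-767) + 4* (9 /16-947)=-220671323 /58292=-3785.62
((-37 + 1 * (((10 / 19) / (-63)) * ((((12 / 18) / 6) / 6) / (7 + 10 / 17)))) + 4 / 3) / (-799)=148699804 / 3331151649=0.04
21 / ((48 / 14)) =49 / 8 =6.12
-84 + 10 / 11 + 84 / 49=-6266 / 77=-81.38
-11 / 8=-1.38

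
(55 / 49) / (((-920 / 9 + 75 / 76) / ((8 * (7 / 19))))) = -288 / 8813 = -0.03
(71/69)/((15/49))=3479/1035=3.36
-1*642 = -642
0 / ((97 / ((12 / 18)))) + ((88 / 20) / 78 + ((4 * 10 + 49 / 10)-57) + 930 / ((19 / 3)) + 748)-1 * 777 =783967 / 7410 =105.80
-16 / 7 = -2.29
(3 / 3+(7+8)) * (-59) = -944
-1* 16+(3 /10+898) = 8823 /10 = 882.30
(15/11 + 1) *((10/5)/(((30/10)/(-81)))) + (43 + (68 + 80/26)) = -1939/143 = -13.56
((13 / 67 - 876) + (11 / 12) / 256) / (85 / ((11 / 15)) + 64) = -1982872661 / 407325696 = -4.87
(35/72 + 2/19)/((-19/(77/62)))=-62293/1611504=-0.04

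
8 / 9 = 0.89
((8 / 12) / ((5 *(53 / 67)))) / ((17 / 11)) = 1474 / 13515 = 0.11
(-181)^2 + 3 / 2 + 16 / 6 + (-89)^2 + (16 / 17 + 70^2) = 4649885 / 102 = 45587.11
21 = 21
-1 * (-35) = 35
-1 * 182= -182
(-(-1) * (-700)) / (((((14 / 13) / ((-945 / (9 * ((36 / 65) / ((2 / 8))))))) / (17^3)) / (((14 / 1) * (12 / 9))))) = 25427845625 / 9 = 2825316180.56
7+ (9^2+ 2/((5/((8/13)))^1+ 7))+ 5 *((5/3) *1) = 35017/363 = 96.47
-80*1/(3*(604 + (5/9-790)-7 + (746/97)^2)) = 141135/705484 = 0.20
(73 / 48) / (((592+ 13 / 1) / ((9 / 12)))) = 0.00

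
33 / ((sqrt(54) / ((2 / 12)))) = 11*sqrt(6) / 36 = 0.75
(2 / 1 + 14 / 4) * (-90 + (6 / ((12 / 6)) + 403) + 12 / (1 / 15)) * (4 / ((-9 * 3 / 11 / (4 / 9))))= -480128 / 243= -1975.84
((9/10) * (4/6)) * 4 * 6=72/5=14.40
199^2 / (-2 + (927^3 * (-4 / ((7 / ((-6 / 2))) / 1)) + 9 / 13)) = 3603691 / 124269285229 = 0.00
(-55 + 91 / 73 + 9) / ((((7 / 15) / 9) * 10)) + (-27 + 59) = -55505 / 1022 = -54.31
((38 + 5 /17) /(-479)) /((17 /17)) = -651 /8143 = -0.08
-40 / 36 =-10 / 9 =-1.11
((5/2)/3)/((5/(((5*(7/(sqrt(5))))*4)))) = 10.43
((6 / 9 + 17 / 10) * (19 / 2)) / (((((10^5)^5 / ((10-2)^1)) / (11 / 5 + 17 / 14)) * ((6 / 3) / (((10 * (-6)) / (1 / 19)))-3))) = -0.00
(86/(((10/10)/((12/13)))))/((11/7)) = 7224/143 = 50.52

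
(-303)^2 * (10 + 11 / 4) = 4682259 / 4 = 1170564.75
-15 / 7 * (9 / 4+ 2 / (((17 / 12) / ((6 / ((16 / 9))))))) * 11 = -78705 / 476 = -165.35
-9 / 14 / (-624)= 3 / 2912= 0.00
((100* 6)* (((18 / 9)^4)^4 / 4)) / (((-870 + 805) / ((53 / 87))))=-34734080 / 377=-92132.84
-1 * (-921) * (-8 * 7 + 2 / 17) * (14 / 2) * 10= -61246500 / 17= -3602735.29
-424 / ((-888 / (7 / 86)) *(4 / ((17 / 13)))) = 6307 / 496392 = 0.01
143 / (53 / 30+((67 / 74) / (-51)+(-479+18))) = -1349205 / 4333034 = -0.31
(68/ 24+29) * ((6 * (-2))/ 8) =-191/ 4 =-47.75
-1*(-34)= 34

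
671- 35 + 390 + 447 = 1473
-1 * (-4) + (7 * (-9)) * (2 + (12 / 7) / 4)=-149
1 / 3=0.33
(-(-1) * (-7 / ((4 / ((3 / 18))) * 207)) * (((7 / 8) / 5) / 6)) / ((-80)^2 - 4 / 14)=-343 / 53413551360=-0.00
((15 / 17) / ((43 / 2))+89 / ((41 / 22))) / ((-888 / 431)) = -77177446 / 3326781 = -23.20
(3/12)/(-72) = -0.00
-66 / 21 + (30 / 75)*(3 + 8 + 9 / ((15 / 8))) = 556 / 175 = 3.18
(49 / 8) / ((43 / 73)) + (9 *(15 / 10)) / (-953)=3404237 / 327832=10.38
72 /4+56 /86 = 802 /43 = 18.65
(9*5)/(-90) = -1/2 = -0.50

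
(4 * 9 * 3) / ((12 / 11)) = 99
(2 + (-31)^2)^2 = 927369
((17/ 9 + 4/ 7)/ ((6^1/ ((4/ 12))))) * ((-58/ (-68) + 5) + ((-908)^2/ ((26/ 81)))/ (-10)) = -17596546399/ 501228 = -35106.87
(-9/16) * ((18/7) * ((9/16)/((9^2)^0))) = -729/896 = -0.81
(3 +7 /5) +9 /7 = 199 /35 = 5.69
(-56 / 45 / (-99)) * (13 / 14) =52 / 4455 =0.01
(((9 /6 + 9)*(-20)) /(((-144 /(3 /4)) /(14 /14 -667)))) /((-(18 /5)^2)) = 32375 /576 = 56.21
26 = 26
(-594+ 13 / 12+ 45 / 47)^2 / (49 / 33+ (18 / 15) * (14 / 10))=4379015073125 / 39549936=110721.17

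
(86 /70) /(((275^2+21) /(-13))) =-559 /2647610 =-0.00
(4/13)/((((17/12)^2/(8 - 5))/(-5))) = -8640/3757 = -2.30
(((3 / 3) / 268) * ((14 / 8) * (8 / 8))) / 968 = 7 / 1037696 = 0.00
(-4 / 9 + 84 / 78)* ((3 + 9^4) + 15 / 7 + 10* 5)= 3427162 / 819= 4184.57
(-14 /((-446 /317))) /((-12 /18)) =-6657 /446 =-14.93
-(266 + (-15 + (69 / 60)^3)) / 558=-224463 / 496000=-0.45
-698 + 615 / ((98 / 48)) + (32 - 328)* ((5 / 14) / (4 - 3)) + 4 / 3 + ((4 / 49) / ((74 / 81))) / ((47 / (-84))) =-128152954 / 255633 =-501.32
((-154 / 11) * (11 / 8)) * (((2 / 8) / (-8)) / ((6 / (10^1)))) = 385 / 384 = 1.00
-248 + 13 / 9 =-2219 / 9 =-246.56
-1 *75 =-75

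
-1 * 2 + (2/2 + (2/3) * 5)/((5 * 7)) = -197/105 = -1.88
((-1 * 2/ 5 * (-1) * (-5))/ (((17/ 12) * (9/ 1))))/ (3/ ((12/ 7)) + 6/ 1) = -32/ 1581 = -0.02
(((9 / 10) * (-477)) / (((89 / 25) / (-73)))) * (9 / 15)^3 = 8461503 / 4450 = 1901.46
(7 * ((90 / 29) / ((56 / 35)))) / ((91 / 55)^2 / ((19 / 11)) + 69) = 8229375 / 42781496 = 0.19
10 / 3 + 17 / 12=19 / 4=4.75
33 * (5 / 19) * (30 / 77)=450 / 133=3.38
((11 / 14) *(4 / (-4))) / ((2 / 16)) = -6.29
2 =2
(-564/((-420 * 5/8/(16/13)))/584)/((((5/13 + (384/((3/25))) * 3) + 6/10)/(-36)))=-423/24913805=-0.00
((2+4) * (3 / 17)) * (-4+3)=-18 / 17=-1.06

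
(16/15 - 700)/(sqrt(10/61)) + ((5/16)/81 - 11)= -5242 * sqrt(610)/75 - 14251/1296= -1737.23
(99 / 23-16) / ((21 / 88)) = -23672 / 483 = -49.01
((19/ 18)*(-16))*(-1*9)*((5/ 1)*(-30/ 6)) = -3800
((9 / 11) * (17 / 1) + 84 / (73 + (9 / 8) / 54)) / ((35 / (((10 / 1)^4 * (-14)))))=-464493600 / 7711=-60237.79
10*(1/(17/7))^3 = 3430/4913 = 0.70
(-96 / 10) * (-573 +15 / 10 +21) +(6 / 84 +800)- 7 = 425451 / 70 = 6077.87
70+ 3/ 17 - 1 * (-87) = 2672/ 17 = 157.18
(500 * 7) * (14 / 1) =49000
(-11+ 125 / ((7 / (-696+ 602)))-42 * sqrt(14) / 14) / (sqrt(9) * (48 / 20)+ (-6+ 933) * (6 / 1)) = -59135 / 194922-5 * sqrt(14) / 9282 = -0.31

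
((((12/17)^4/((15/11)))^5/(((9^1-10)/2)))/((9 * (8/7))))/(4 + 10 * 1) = -35289830849546085728256/12700723145773664132505003125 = -0.00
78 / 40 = 39 / 20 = 1.95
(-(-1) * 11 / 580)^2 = 121 / 336400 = 0.00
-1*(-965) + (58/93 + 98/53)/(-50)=118906031/123225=964.95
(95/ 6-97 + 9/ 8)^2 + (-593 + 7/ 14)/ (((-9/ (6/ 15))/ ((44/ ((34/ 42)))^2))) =14016554017/ 166464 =84201.71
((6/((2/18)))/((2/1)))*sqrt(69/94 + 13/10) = 27*sqrt(112330)/235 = 38.51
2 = 2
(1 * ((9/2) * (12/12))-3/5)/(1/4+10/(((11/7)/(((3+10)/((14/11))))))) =26/435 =0.06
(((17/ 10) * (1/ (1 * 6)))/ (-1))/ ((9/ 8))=-34/ 135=-0.25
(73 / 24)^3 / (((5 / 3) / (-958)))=-186339143 / 11520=-16175.27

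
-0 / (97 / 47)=0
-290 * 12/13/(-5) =696/13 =53.54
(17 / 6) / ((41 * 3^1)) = 0.02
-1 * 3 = -3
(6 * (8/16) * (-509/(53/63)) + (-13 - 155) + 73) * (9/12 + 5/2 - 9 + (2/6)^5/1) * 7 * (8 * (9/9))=7915642840/12879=614616.26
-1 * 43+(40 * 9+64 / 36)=2869 / 9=318.78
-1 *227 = -227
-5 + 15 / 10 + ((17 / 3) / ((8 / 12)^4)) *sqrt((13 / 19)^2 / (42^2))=-12907 / 4256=-3.03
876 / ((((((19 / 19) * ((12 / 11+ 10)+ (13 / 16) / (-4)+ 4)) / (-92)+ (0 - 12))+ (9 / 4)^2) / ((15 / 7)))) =-851051520 / 3218663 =-264.41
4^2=16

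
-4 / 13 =-0.31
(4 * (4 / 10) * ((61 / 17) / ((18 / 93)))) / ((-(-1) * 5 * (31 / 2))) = 488 / 1275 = 0.38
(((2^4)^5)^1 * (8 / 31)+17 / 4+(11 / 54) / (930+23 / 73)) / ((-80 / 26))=-159973018855247 / 1818981792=-87946.47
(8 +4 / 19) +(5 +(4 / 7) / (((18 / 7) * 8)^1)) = 9055 / 684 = 13.24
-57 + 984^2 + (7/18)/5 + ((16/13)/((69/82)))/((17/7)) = 442922307631/457470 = 968199.68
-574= -574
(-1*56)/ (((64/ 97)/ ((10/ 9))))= -3395/ 36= -94.31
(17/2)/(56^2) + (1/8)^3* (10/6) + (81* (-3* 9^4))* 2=-239990252095/75264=-3188645.99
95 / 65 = 19 / 13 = 1.46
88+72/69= 2048/23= 89.04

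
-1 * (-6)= 6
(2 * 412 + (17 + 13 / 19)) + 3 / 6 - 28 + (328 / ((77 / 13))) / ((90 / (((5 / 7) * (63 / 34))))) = 40539659 / 49742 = 815.00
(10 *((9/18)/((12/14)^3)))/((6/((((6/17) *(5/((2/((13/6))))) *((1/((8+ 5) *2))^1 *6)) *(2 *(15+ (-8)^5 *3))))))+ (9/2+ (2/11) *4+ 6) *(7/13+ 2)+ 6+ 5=-93615343/816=-114724.69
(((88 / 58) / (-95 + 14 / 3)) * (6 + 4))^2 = 0.03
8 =8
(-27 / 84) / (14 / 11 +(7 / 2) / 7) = -33 / 182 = -0.18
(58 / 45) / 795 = 58 / 35775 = 0.00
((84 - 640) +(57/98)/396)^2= 51730574605609/167340096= 309134.37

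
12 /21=4 /7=0.57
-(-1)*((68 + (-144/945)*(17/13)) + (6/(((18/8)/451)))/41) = 44196/455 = 97.13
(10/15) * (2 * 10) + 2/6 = 41/3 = 13.67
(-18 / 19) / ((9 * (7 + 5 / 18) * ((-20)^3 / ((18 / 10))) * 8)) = 81 / 199120000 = 0.00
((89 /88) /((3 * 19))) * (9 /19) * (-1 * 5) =-1335 /31768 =-0.04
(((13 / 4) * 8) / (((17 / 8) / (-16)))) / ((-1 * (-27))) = -3328 / 459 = -7.25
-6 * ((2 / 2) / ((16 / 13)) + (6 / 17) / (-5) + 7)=-31587 / 680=-46.45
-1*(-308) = 308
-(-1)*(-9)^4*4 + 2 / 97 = 2545670 / 97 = 26244.02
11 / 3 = 3.67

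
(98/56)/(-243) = -7/972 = -0.01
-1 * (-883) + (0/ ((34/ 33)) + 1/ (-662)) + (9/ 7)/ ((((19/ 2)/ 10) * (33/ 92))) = 858843575/ 968506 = 886.77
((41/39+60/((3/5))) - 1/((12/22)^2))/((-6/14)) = -320033/1404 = -227.94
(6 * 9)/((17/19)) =1026/17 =60.35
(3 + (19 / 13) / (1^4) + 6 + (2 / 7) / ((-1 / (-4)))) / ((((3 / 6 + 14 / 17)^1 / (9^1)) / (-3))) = -107712 / 455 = -236.73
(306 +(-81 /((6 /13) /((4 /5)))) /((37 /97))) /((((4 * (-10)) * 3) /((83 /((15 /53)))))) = 1403281 /9250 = 151.71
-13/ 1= -13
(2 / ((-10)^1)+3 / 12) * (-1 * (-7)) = 0.35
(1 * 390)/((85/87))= 6786/17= 399.18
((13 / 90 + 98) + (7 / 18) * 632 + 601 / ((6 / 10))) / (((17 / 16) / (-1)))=-1266.44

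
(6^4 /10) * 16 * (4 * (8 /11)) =331776 /55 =6032.29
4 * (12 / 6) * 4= 32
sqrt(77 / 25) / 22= sqrt(77) / 110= 0.08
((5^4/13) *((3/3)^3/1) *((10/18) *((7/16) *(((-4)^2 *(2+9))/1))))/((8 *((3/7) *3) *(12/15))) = 8421875/33696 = 249.94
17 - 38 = -21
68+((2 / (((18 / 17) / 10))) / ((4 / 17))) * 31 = 46019 / 18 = 2556.61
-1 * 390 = -390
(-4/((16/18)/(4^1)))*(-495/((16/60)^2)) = 1002375/8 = 125296.88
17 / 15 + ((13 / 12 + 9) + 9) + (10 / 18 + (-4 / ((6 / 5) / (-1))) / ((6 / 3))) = 4039 / 180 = 22.44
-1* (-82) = 82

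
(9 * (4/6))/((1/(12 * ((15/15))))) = 72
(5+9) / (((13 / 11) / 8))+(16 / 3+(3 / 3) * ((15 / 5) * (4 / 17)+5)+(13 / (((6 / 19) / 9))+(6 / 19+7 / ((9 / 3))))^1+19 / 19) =12092051 / 25194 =479.96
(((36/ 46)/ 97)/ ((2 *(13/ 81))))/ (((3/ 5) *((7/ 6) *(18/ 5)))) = 2025/ 203021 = 0.01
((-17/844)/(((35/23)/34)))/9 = -0.05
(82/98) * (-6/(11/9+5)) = -1107/1372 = -0.81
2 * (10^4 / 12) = 5000 / 3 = 1666.67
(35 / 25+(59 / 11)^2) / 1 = 18252 / 605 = 30.17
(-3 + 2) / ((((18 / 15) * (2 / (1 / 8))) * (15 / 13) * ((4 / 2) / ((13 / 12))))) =-169 / 6912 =-0.02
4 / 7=0.57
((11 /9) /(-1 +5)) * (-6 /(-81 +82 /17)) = 187 /7770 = 0.02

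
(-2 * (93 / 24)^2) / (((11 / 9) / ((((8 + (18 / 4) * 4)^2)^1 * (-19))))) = 27771939 / 88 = 315590.22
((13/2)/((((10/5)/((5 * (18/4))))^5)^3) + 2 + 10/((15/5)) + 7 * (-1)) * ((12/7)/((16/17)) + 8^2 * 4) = 252715171687794588662458927295/25769803776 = 9806639347527897476.78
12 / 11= 1.09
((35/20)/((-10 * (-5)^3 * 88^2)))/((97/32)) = 7/117370000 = 0.00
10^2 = 100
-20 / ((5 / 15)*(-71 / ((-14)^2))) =11760 / 71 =165.63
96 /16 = 6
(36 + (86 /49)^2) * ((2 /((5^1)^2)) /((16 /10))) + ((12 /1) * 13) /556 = 2.23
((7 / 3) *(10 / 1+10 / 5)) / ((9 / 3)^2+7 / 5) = 35 / 13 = 2.69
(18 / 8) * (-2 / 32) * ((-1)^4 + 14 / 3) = -0.80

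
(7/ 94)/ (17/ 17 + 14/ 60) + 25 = 43580/ 1739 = 25.06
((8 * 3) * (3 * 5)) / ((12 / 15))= 450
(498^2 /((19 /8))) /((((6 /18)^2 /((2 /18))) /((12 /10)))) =11904192 /95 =125307.28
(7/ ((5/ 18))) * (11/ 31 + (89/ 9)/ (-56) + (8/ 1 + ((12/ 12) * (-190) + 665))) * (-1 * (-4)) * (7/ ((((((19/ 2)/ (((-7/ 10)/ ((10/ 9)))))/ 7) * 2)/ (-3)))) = 69912928197/ 294500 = 237395.34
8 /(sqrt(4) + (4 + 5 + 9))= 2 /5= 0.40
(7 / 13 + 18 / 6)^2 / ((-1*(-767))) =2116 / 129623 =0.02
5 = 5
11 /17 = 0.65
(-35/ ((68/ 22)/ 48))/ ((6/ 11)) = -16940/ 17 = -996.47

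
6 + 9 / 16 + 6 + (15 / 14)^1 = 1527 / 112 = 13.63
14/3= 4.67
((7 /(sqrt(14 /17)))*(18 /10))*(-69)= -621*sqrt(238) /10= -958.03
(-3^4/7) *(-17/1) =1377/7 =196.71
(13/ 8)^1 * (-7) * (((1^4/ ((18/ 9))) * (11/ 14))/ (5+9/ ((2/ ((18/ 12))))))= -0.38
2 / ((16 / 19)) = 19 / 8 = 2.38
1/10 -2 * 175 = -3499/10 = -349.90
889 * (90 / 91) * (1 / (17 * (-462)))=-1905 / 17017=-0.11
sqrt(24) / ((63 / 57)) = 38* sqrt(6) / 21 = 4.43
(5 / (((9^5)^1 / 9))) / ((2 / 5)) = 0.00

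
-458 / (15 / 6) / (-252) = 229 / 315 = 0.73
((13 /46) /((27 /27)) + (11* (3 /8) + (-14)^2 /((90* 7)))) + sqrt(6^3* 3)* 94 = 39071 /8280 + 1692* sqrt(2) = 2397.57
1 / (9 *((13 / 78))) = 2 / 3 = 0.67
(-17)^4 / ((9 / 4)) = 334084 / 9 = 37120.44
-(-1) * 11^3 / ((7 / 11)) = 14641 / 7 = 2091.57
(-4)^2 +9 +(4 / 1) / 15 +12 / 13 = 5107 / 195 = 26.19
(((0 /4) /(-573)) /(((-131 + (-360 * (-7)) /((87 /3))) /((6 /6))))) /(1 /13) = 0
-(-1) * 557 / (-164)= -557 / 164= -3.40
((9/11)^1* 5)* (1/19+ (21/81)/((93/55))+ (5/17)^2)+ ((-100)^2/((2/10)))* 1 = 842614112195/16851879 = 50001.20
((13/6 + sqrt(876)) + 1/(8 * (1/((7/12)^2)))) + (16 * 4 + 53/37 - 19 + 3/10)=2 * sqrt(219) + 10430441/213120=78.54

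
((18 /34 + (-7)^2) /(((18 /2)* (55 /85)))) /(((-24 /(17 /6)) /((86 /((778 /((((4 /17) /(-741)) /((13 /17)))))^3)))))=0.00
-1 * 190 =-190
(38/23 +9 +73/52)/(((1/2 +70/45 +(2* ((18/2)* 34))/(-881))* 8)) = 114328251/103243504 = 1.11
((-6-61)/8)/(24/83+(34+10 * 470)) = -5561/3143568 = -0.00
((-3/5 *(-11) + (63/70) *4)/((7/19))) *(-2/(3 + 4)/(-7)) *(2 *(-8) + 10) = -6.78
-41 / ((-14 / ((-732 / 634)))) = -7503 / 2219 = -3.38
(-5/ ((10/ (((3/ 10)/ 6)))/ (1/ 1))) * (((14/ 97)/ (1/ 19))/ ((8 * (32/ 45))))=-1197/ 99328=-0.01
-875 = -875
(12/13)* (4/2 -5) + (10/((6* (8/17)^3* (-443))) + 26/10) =-9081653/44229120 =-0.21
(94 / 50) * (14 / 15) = 658 / 375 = 1.75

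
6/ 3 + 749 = 751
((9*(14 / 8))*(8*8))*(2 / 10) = 1008 / 5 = 201.60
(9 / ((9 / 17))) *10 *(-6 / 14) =-510 / 7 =-72.86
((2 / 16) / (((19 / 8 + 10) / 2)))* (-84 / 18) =-28 / 297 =-0.09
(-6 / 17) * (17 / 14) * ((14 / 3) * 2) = -4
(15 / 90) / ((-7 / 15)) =-5 / 14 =-0.36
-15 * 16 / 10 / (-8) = 3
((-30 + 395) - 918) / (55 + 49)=-553 / 104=-5.32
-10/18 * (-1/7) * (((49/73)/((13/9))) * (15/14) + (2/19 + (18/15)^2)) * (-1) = -1842007/11359530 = -0.16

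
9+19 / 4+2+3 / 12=16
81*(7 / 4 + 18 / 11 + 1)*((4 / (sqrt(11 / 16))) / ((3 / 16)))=333504*sqrt(11) / 121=9141.39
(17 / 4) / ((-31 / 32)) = -136 / 31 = -4.39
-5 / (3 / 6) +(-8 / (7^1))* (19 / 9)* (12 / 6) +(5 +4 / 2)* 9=3035 / 63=48.17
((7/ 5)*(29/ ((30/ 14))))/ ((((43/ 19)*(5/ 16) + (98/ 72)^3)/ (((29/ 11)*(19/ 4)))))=1994470128/ 27142225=73.48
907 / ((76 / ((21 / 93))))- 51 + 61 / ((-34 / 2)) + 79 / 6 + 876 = 100603405 / 120156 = 837.27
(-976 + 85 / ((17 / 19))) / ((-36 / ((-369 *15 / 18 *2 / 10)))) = -36121 / 24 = -1505.04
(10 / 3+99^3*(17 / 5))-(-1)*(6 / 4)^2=197941331 / 60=3299022.18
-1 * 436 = -436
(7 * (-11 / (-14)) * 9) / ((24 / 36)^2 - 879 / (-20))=8910 / 7991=1.12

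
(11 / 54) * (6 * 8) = 88 / 9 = 9.78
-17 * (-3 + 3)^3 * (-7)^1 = 0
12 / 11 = 1.09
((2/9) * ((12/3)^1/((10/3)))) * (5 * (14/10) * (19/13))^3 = 9410548/32955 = 285.56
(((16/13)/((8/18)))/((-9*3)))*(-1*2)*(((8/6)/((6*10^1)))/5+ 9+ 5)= 25208/8775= 2.87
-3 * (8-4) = -12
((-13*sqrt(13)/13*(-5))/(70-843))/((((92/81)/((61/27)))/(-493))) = 22.87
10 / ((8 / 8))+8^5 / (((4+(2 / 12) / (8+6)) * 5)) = 2769362 / 1685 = 1643.54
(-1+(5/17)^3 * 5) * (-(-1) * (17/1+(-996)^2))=-4253837504/4913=-865832.99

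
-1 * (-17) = 17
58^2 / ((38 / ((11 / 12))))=9251 / 114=81.15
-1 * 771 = -771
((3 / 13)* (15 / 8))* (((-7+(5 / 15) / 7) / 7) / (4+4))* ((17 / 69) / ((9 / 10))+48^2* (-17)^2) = -5804858165 / 162288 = -35768.87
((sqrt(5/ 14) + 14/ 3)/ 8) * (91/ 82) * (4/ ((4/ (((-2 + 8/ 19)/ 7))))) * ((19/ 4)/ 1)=-455/ 656 - 195 * sqrt(70)/ 18368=-0.78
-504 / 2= -252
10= 10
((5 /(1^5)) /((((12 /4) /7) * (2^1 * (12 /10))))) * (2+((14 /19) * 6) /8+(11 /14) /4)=8125 /608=13.36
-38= -38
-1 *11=-11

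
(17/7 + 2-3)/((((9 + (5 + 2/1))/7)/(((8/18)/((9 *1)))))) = 5/162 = 0.03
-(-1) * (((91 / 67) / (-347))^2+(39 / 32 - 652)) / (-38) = 17.13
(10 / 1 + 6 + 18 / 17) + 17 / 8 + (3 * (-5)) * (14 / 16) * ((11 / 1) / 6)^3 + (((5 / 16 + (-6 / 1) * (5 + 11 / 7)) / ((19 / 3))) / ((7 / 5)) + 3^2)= -520584719 / 9116352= -57.10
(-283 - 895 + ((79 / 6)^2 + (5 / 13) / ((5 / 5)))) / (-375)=469991 / 175500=2.68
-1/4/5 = -1/20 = -0.05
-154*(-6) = 924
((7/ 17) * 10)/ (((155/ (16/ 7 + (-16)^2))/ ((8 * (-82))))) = -2372096/ 527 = -4501.13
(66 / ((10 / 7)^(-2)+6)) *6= 3600 / 59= 61.02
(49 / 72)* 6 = 49 / 12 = 4.08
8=8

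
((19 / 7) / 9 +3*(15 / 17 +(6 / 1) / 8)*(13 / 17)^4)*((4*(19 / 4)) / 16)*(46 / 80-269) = -16027616986117 / 25443837440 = -629.92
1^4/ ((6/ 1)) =1/ 6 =0.17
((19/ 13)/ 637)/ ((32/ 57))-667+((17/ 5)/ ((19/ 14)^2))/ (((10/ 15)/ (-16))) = -340222068961/ 478310560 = -711.30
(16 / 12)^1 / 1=4 / 3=1.33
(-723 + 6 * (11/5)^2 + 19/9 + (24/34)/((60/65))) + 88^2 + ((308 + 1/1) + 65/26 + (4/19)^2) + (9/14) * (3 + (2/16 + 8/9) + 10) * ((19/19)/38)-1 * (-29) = 2286906038467/309304800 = 7393.70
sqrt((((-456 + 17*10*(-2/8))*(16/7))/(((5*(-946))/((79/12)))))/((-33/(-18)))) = sqrt(237076630)/16555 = 0.93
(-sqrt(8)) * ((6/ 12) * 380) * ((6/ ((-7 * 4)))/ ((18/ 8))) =760 * sqrt(2)/ 21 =51.18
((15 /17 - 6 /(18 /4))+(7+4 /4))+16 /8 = 487 /51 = 9.55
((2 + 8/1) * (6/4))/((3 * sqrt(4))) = 2.50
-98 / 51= -1.92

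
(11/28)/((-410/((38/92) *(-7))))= 209/75440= 0.00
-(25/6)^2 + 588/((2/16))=168719/36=4686.64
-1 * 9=-9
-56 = -56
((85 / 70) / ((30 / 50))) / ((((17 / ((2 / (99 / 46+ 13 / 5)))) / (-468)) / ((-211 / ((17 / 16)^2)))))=9690470400 / 2211139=4382.57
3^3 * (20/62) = 270/31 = 8.71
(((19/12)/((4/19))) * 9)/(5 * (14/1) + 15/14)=7581/7960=0.95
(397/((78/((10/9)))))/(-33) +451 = 5221948/11583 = 450.83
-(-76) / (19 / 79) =316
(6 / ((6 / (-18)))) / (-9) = 2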